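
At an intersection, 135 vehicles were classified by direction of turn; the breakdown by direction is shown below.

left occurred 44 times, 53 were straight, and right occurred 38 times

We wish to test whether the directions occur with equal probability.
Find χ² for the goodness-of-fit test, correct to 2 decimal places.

2.53

Expected count for each of the 3 categories: 135/3 = 45.
χ² = (44−45)²/45 + (53−45)²/45 + (38−45)²/45
   = 0.022 + 1.422 + 1.089
Sum = 2.53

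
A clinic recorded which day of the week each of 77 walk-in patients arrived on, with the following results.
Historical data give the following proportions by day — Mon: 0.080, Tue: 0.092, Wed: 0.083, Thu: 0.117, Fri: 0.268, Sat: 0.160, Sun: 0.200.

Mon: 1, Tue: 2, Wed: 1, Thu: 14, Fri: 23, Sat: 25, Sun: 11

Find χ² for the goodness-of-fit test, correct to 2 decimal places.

29.86

Expected counts E_i = n·p_i: 77×0.080 = 6.16, 77×0.092 = 7.084, 77×0.083 = 6.391, 77×0.117 = 9.009, 77×0.268 = 20.636, 77×0.160 = 12.32, 77×0.200 = 15.4.
Mon: (1 − 6.16)²/6.16 = 26.6256/6.16 = 4.322
Tue: (2 − 7.084)²/7.084 = 25.847056/7.084 = 3.649
Wed: (1 − 6.391)²/6.391 = 29.062881/6.391 = 4.547
Thu: (14 − 9.009)²/9.009 = 24.910081/9.009 = 2.765
Fri: (23 − 20.636)²/20.636 = 5.588496/20.636 = 0.271
Sat: (25 − 12.32)²/12.32 = 160.7824/12.32 = 13.051
Sun: (11 − 15.4)²/15.4 = 19.36/15.4 = 1.257
Sum = 29.86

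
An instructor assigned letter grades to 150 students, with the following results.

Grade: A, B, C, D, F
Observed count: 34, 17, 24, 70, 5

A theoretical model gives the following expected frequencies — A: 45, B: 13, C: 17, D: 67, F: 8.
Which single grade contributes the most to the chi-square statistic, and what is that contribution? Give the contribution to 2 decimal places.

C, 2.88

A: (34 − 45)²/45 = 121/45 = 2.689
B: (17 − 13)²/13 = 16/13 = 1.231
C: (24 − 17)²/17 = 49/17 = 2.882
D: (70 − 67)²/67 = 9/67 = 0.134
F: (5 − 8)²/8 = 9/8 = 1.125
The largest term is for C: 2.88.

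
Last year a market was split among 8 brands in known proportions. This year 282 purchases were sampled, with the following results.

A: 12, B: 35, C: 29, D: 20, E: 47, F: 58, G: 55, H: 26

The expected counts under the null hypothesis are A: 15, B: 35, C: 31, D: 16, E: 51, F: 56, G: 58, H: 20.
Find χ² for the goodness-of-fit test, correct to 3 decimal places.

cat         O        E   (O−E)²/E
A          12       15     0.6000
B          35       35     0.0000
C          29       31     0.1290
D          20       16     1.0000
E          47       51     0.3137
F          58       56     0.0714
G          55       58     0.1552
H          26       20     1.8000
Sum = 4.069

4.069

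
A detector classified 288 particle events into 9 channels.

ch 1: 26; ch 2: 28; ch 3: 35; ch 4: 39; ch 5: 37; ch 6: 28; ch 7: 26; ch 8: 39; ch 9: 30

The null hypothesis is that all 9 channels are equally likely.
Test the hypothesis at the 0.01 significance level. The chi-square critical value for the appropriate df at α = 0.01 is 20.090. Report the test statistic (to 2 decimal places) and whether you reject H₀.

7.50; do not reject

Under H₀ each category has probability 1/9, so each expected count is 288/9 = 32.
χ² = (26−32)²/32 + (28−32)²/32 + (35−32)²/32 + (39−32)²/32 + (37−32)²/32 + (28−32)²/32 + (26−32)²/32 + (39−32)²/32 + (30−32)²/32
   = 1.125 + 0.500 + 0.281 + 1.531 + 0.781 + 0.500 + 1.125 + 1.531 + 0.125
Sum = 7.50
df = 8. Since 7.50 < 20.090, we do not reject H₀.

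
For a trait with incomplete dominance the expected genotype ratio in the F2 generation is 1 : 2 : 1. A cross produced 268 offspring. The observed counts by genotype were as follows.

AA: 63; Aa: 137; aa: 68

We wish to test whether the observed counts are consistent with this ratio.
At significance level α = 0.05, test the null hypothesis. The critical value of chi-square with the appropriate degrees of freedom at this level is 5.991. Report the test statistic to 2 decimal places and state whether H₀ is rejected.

0.32; do not reject

Ratio total = 4. Expected counts: 268×1/4 = 67, 268×2/4 = 134, 268×1/4 = 67.
AA: (63 − 67)²/67 = 16/67 = 0.239
Aa: (137 − 134)²/134 = 9/134 = 0.067
aa: (68 − 67)²/67 = 1/67 = 0.015
Sum = 0.32
df = 2. Since 0.32 < 5.991, we do not reject H₀.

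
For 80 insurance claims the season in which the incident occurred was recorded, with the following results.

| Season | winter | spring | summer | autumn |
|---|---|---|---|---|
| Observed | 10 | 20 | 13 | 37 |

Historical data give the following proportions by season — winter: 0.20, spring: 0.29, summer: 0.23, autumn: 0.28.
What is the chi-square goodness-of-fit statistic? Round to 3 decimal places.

Expected counts E_i = n·p_i: 80×0.20 = 16, 80×0.29 = 23.2, 80×0.23 = 18.4, 80×0.28 = 22.4.
winter: (10 − 16)²/16 = 36/16 = 2.2500
spring: (20 − 23.2)²/23.2 = 10.24/23.2 = 0.4414
summer: (13 − 18.4)²/18.4 = 29.16/18.4 = 1.5848
autumn: (37 − 22.4)²/22.4 = 213.16/22.4 = 9.5161
Sum = 13.792

13.792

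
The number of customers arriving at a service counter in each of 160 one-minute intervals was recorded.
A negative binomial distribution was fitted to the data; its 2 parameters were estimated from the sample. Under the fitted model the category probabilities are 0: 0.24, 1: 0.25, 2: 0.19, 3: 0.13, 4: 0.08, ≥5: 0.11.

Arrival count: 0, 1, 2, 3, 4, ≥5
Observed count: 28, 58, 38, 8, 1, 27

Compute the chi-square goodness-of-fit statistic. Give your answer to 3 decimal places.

Expected counts E_i = n·p_i: 160×0.24 = 38.4, 160×0.25 = 40, 160×0.19 = 30.4, 160×0.13 = 20.8, 160×0.08 = 12.8, 160×0.11 = 17.6.
cat         O        E   (O−E)²/E
0          28     38.4     2.8167
1          58       40     8.1000
2          38     30.4     1.9000
3           8     20.8     7.8769
4           1     12.8    10.8781
≥5         27     17.6     5.0205
Sum = 36.592

36.592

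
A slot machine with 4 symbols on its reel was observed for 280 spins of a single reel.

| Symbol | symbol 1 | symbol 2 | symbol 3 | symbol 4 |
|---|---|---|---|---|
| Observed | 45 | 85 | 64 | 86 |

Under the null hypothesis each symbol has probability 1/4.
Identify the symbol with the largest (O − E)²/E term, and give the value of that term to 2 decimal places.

Under H₀ each category has probability 1/4, so each expected count is 280/4 = 70.
χ² = (45−70)²/70 + (85−70)²/70 + (64−70)²/70 + (86−70)²/70
   = 8.929 + 3.214 + 0.514 + 3.657
The largest term is for symbol 1: 8.93.

symbol 1, 8.93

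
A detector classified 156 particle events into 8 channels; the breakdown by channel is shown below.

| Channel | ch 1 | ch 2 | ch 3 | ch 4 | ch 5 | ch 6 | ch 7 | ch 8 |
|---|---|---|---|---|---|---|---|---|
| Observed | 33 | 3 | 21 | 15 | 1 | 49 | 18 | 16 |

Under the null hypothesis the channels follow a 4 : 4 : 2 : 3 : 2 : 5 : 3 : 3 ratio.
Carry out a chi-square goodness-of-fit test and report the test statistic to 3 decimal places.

51.339

Ratio total = 26. Expected counts: 156×4/26 = 24, 156×4/26 = 24, 156×2/26 = 12, 156×3/26 = 18, 156×2/26 = 12, 156×5/26 = 30, 156×3/26 = 18, 156×3/26 = 18.
ch 1: (33 − 24)²/24 = 81/24 = 3.3750
ch 2: (3 − 24)²/24 = 441/24 = 18.3750
ch 3: (21 − 12)²/12 = 81/12 = 6.7500
ch 4: (15 − 18)²/18 = 9/18 = 0.5000
ch 5: (1 − 12)²/12 = 121/12 = 10.0833
ch 6: (49 − 30)²/30 = 361/30 = 12.0333
ch 7: (18 − 18)²/18 = 0/18 = 0.0000
ch 8: (16 − 18)²/18 = 4/18 = 0.2222
Sum = 51.339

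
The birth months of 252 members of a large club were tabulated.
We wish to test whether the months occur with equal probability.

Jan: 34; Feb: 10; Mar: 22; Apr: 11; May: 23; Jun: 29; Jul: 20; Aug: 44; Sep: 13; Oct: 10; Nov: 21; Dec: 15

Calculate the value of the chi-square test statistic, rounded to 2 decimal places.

Under H₀ each category has probability 1/12, so each expected count is 252/12 = 21.
Jan: (34 − 21)²/21 = 169/21 = 8.048
Feb: (10 − 21)²/21 = 121/21 = 5.762
Mar: (22 − 21)²/21 = 1/21 = 0.048
Apr: (11 − 21)²/21 = 100/21 = 4.762
May: (23 − 21)²/21 = 4/21 = 0.190
Jun: (29 − 21)²/21 = 64/21 = 3.048
Jul: (20 − 21)²/21 = 1/21 = 0.048
Aug: (44 − 21)²/21 = 529/21 = 25.190
Sep: (13 − 21)²/21 = 64/21 = 3.048
Oct: (10 − 21)²/21 = 121/21 = 5.762
Nov: (21 − 21)²/21 = 0/21 = 0.000
Dec: (15 − 21)²/21 = 36/21 = 1.714
Sum = 57.62

57.62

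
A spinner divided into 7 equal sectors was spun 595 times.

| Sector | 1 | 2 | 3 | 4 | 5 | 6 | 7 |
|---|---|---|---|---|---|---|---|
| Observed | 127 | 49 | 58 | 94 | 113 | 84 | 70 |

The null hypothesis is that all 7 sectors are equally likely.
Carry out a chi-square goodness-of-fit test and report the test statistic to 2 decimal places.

Under H₀ each category has probability 1/7, so each expected count is 595/7 = 85.
cat         O        E   (O−E)²/E
1         127       85     20.753
2          49       85     15.247
3          58       85      8.576
4          94       85      0.953
5         113       85      9.224
6          84       85      0.012
7          70       85      2.647
Sum = 57.41

57.41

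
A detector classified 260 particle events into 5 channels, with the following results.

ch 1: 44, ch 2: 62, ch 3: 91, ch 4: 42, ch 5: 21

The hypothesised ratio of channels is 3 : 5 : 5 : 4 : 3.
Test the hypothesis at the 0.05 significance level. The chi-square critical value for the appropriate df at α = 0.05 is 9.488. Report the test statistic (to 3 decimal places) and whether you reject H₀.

21.410; reject

Ratio total = 20. Expected counts: 260×3/20 = 39, 260×5/20 = 65, 260×5/20 = 65, 260×4/20 = 52, 260×3/20 = 39.
χ² = (44−39)²/39 + (62−65)²/65 + (91−65)²/65 + (42−52)²/52 + (21−39)²/39
   = 0.6410 + 0.1385 + 10.4000 + 1.9231 + 8.3077
Sum = 21.410
df = 4. Since 21.410 > 9.488, we reject H₀.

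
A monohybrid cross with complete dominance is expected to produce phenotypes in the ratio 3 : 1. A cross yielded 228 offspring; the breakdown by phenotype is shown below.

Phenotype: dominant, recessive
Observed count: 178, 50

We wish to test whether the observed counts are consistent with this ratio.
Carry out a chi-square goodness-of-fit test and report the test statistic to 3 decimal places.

Ratio total = 4. Expected counts: 228×3/4 = 171, 228×1/4 = 57.
dominant: (178 − 171)²/171 = 49/171 = 0.2865
recessive: (50 − 57)²/57 = 49/57 = 0.8596
Sum = 1.146

1.146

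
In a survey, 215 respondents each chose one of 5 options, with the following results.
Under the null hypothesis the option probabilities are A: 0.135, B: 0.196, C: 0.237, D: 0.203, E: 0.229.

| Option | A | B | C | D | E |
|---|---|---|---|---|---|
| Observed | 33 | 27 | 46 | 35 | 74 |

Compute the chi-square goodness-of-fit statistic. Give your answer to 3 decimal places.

Expected counts E_i = n·p_i: 215×0.135 = 29.025, 215×0.196 = 42.14, 215×0.237 = 50.955, 215×0.203 = 43.645, 215×0.229 = 49.235.
χ² = (33−29.025)²/29.025 + (27−42.14)²/42.14 + (46−50.955)²/50.955 + (35−43.645)²/43.645 + (74−49.235)²/49.235
   = 0.5444 + 5.4395 + 0.4818 + 1.7124 + 12.4567
Sum = 20.635

20.635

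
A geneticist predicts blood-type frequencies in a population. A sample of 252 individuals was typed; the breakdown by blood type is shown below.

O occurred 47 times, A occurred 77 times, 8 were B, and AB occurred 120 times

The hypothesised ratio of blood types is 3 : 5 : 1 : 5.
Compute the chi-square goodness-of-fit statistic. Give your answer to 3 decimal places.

18.341

Ratio total = 14. Expected counts: 252×3/14 = 54, 252×5/14 = 90, 252×1/14 = 18, 252×5/14 = 90.
χ² = (47−54)²/54 + (77−90)²/90 + (8−18)²/18 + (120−90)²/90
   = 0.9074 + 1.8778 + 5.5556 + 10.0000
Sum = 18.341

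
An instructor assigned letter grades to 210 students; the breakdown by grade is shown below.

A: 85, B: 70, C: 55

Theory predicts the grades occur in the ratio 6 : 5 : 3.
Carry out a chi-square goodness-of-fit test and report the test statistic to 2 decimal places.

2.83

Ratio total = 14. Expected counts: 210×6/14 = 90, 210×5/14 = 75, 210×3/14 = 45.
χ² = (85−90)²/90 + (70−75)²/75 + (55−45)²/45
   = 0.278 + 0.333 + 2.222
Sum = 2.83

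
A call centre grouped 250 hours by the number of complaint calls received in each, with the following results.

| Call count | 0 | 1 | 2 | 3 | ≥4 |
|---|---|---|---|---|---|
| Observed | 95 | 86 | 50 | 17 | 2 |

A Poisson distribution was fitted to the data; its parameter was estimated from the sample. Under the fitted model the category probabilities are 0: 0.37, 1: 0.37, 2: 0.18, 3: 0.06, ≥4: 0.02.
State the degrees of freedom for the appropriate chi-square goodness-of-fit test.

3

There are k = 5 categories and 1 parameter estimated from the data, so df = 5 − 1 − 1 = 3.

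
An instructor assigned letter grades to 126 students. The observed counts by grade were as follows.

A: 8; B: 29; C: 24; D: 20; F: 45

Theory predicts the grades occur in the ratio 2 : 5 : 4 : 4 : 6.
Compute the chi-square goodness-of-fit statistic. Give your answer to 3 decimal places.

4.283

Ratio total = 21. Expected counts: 126×2/21 = 12, 126×5/21 = 30, 126×4/21 = 24, 126×4/21 = 24, 126×6/21 = 36.
χ² = (8−12)²/12 + (29−30)²/30 + (24−24)²/24 + (20−24)²/24 + (45−36)²/36
   = 1.3333 + 0.0333 + 0.0000 + 0.6667 + 2.2500
Sum = 4.283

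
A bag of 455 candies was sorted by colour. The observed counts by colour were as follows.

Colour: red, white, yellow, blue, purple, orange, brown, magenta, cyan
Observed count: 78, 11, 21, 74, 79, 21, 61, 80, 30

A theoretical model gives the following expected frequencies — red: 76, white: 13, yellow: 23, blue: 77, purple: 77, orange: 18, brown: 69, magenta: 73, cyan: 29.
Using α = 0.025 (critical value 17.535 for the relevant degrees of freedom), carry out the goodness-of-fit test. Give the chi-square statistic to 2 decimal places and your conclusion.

χ² = (78−76)²/76 + (11−13)²/13 + (21−23)²/23 + (74−77)²/77 + (79−77)²/77 + (21−18)²/18 + (61−69)²/69 + (80−73)²/73 + (30−29)²/29
   = 0.053 + 0.308 + 0.174 + 0.117 + 0.052 + 0.500 + 0.928 + 0.671 + 0.034
Sum = 2.84
df = 8. Since 2.84 < 17.535, we do not reject H₀.

2.84; do not reject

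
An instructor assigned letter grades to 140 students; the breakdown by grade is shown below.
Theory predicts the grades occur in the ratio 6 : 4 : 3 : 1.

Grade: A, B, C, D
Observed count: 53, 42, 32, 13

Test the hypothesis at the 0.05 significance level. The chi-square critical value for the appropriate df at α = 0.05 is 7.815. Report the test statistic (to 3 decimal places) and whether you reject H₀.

Ratio total = 14. Expected counts: 140×6/14 = 60, 140×4/14 = 40, 140×3/14 = 30, 140×1/14 = 10.
cat         O        E   (O−E)²/E
A          53       60     0.8167
B          42       40     0.1000
C          32       30     0.1333
D          13       10     0.9000
Sum = 1.950
df = 3. Since 1.950 < 7.815, we do not reject H₀.

1.950; do not reject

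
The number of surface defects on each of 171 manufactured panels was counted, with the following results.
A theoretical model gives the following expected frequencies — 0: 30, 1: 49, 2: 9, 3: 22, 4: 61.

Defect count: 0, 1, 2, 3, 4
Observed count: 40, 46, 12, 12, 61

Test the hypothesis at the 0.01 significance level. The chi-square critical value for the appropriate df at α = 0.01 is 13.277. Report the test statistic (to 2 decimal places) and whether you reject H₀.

0: (40 − 30)²/30 = 100/30 = 3.333
1: (46 − 49)²/49 = 9/49 = 0.184
2: (12 − 9)²/9 = 9/9 = 1.000
3: (12 − 22)²/22 = 100/22 = 4.545
4: (61 − 61)²/61 = 0/61 = 0.000
Sum = 9.06
df = 4. Since 9.06 < 13.277, we do not reject H₀.

9.06; do not reject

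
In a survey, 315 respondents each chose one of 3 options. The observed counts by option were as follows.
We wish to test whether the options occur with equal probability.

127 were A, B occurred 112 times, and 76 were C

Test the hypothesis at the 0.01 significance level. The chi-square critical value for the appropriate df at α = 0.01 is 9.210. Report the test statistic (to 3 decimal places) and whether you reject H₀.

13.086; reject

Expected count for each of the 3 categories: 315/3 = 105.
χ² = (127−105)²/105 + (112−105)²/105 + (76−105)²/105
   = 4.6095 + 0.4667 + 8.0095
Sum = 13.086
df = 2. Since 13.086 > 9.210, we reject H₀.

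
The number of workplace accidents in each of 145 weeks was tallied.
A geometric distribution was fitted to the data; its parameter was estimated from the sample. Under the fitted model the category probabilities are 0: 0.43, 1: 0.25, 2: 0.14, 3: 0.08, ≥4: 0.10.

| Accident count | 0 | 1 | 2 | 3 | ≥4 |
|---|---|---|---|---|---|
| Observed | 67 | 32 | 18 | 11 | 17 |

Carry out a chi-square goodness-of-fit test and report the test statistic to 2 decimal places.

1.57

Expected counts E_i = n·p_i: 145×0.43 = 62.35, 145×0.25 = 36.25, 145×0.14 = 20.3, 145×0.08 = 11.6, 145×0.10 = 14.5.
cat         O        E   (O−E)²/E
0          67    62.35      0.347
1          32    36.25      0.498
2          18     20.3      0.261
3          11     11.6      0.031
≥4         17     14.5      0.431
Sum = 1.57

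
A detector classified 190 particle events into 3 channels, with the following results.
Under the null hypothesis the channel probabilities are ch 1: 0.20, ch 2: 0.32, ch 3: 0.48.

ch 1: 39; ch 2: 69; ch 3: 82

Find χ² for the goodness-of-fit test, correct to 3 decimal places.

Expected counts E_i = n·p_i: 190×0.20 = 38, 190×0.32 = 60.8, 190×0.48 = 91.2.
χ² = (39−38)²/38 + (69−60.8)²/60.8 + (82−91.2)²/91.2
   = 0.0263 + 1.1059 + 0.9281
Sum = 2.060

2.060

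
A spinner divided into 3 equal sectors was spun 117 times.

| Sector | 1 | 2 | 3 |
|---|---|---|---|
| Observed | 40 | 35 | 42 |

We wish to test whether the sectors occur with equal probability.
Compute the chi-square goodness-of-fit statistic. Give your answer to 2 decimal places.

Expected count for each of the 3 categories: 117/3 = 39.
cat         O        E   (O−E)²/E
1          40       39      0.026
2          35       39      0.410
3          42       39      0.231
Sum = 0.67

0.67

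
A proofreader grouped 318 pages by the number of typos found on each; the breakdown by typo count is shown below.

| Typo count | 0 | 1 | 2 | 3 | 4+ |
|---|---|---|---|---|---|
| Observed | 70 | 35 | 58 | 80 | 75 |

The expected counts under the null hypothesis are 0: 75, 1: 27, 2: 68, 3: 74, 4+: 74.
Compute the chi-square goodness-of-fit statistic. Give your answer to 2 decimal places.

4.67

0: (70 − 75)²/75 = 25/75 = 0.333
1: (35 − 27)²/27 = 64/27 = 2.370
2: (58 − 68)²/68 = 100/68 = 1.471
3: (80 − 74)²/74 = 36/74 = 0.486
4+: (75 − 74)²/74 = 1/74 = 0.014
Sum = 4.67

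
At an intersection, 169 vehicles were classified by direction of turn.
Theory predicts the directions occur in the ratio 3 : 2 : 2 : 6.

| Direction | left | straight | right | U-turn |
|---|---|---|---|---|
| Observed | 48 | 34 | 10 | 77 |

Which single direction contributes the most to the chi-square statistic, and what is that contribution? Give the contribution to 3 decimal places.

Ratio total = 13. Expected counts: 169×3/13 = 39, 169×2/13 = 26, 169×2/13 = 26, 169×6/13 = 78.
χ² = (48−39)²/39 + (34−26)²/26 + (10−26)²/26 + (77−78)²/78
   = 2.0769 + 2.4615 + 9.8462 + 0.0128
The largest term is for right: 9.846.

right, 9.846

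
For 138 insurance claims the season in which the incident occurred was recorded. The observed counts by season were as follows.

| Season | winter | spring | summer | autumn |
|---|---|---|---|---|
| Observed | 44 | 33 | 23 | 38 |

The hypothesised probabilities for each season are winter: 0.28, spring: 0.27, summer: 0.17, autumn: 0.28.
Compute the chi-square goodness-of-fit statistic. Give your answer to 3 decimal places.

Expected counts E_i = n·p_i: 138×0.28 = 38.64, 138×0.27 = 37.26, 138×0.17 = 23.46, 138×0.28 = 38.64.
winter: (44 − 38.64)²/38.64 = 28.7296/38.64 = 0.7435
spring: (33 − 37.26)²/37.26 = 18.1476/37.26 = 0.4871
summer: (23 − 23.46)²/23.46 = 0.2116/23.46 = 0.0090
autumn: (38 − 38.64)²/38.64 = 0.4096/38.64 = 0.0106
Sum = 1.250

1.250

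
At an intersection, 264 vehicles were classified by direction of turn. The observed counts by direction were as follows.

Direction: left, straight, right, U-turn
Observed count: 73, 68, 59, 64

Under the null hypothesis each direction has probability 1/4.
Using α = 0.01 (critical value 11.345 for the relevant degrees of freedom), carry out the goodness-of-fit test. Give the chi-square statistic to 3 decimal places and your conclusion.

Expected count for each of the 4 categories: 264/4 = 66.
χ² = (73−66)²/66 + (68−66)²/66 + (59−66)²/66 + (64−66)²/66
   = 0.7424 + 0.0606 + 0.7424 + 0.0606
Sum = 1.606
df = 3. Since 1.606 < 11.345, we do not reject H₀.

1.606; do not reject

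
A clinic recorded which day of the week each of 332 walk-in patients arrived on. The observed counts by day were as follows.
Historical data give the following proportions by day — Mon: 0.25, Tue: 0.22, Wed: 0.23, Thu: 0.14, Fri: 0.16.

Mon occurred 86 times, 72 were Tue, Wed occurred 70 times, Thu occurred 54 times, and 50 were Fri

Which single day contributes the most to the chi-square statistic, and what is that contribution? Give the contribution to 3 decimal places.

Thu, 1.217

Expected counts E_i = n·p_i: 332×0.25 = 83, 332×0.22 = 73.04, 332×0.23 = 76.36, 332×0.14 = 46.48, 332×0.16 = 53.12.
χ² = (86−83)²/83 + (72−73.04)²/73.04 + (70−76.36)²/76.36 + (54−46.48)²/46.48 + (50−53.12)²/53.12
   = 0.1084 + 0.0148 + 0.5297 + 1.2167 + 0.1833
The largest term is for Thu: 1.217.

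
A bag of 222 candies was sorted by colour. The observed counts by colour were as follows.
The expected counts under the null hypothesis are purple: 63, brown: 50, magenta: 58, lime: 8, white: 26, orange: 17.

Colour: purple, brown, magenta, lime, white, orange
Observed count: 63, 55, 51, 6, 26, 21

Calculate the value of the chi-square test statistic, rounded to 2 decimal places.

cat          O        E   (O−E)²/E
purple      63       63      0.000
brown       55       50      0.500
magenta     51       58      0.845
lime         6        8      0.500
white       26       26      0.000
orange      21       17      0.941
Sum = 2.79

2.79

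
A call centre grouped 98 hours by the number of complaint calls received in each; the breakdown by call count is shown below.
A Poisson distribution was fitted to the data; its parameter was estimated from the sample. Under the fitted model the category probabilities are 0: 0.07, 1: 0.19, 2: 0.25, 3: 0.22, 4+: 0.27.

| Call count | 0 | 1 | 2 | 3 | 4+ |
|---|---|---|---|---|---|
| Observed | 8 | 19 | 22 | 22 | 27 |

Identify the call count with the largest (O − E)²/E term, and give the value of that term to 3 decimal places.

Expected counts E_i = n·p_i: 98×0.07 = 6.86, 98×0.19 = 18.62, 98×0.25 = 24.5, 98×0.22 = 21.56, 98×0.27 = 26.46.
cat         O        E   (O−E)²/E
0           8     6.86     0.1894
1          19    18.62     0.0078
2          22     24.5     0.2551
3          22    21.56     0.0090
4+         27    26.46     0.0110
The largest term is for 2: 0.255.

2, 0.255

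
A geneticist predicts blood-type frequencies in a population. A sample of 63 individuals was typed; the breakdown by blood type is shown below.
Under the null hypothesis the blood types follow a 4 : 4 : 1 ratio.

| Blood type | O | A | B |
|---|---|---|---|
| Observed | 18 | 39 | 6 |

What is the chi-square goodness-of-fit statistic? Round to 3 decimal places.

Ratio total = 9. Expected counts: 63×4/9 = 28, 63×4/9 = 28, 63×1/9 = 7.
χ² = (18−28)²/28 + (39−28)²/28 + (6−7)²/7
   = 3.5714 + 4.3214 + 0.1429
Sum = 8.036

8.036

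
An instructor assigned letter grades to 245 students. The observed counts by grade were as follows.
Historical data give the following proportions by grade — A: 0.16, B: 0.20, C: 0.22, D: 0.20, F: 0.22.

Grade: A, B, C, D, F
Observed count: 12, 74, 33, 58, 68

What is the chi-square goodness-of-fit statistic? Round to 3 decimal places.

45.074

Expected counts E_i = n·p_i: 245×0.16 = 39.2, 245×0.20 = 49, 245×0.22 = 53.9, 245×0.20 = 49, 245×0.22 = 53.9.
A: (12 − 39.2)²/39.2 = 739.84/39.2 = 18.8735
B: (74 − 49)²/49 = 625/49 = 12.7551
C: (33 − 53.9)²/53.9 = 436.81/53.9 = 8.1041
D: (58 − 49)²/49 = 81/49 = 1.6531
F: (68 − 53.9)²/53.9 = 198.81/53.9 = 3.6885
Sum = 45.074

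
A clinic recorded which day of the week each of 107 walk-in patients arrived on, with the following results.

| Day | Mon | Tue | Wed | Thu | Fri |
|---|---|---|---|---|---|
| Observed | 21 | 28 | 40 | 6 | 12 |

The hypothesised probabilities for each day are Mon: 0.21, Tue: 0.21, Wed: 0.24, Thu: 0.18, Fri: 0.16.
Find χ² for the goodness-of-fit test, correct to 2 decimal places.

20.10

Expected counts E_i = n·p_i: 107×0.21 = 22.47, 107×0.21 = 22.47, 107×0.24 = 25.68, 107×0.18 = 19.26, 107×0.16 = 17.12.
Mon: (21 − 22.47)²/22.47 = 2.1609/22.47 = 0.096
Tue: (28 − 22.47)²/22.47 = 30.5809/22.47 = 1.361
Wed: (40 − 25.68)²/25.68 = 205.0624/25.68 = 7.985
Thu: (6 − 19.26)²/19.26 = 175.8276/19.26 = 9.129
Fri: (12 − 17.12)²/17.12 = 26.2144/17.12 = 1.531
Sum = 20.10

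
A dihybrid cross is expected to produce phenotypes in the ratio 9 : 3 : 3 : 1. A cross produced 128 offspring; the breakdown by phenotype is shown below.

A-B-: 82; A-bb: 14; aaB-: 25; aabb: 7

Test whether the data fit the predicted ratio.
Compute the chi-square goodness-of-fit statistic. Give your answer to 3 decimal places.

5.722

Ratio total = 16. Expected counts: 128×9/16 = 72, 128×3/16 = 24, 128×3/16 = 24, 128×1/16 = 8.
cat         O        E   (O−E)²/E
A-B-       82       72     1.3889
A-bb       14       24     4.1667
aaB-       25       24     0.0417
aabb        7        8     0.1250
Sum = 5.722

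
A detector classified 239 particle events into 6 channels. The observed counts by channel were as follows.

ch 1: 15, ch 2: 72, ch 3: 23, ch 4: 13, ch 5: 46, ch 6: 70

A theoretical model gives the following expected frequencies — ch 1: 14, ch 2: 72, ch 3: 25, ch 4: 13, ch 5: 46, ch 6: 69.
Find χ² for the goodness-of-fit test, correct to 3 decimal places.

cat         O        E   (O−E)²/E
ch 1       15       14     0.0714
ch 2       72       72     0.0000
ch 3       23       25     0.1600
ch 4       13       13     0.0000
ch 5       46       46     0.0000
ch 6       70       69     0.0145
Sum = 0.246

0.246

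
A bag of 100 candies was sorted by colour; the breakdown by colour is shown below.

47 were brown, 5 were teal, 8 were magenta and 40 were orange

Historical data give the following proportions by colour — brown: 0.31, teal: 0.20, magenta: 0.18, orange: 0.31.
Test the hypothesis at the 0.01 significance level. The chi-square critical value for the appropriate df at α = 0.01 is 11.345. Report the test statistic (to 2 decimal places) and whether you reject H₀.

27.68; reject

Expected counts E_i = n·p_i: 100×0.31 = 31, 100×0.20 = 20, 100×0.18 = 18, 100×0.31 = 31.
brown: (47 − 31)²/31 = 256/31 = 8.258
teal: (5 − 20)²/20 = 225/20 = 11.250
magenta: (8 − 18)²/18 = 100/18 = 5.556
orange: (40 − 31)²/31 = 81/31 = 2.613
Sum = 27.68
df = 3. Since 27.68 > 11.345, we reject H₀.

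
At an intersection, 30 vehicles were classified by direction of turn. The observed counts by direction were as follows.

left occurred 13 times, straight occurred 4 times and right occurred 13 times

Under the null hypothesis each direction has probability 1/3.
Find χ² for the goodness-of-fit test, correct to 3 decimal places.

5.400

Expected count for each of the 3 categories: 30/3 = 10.
cat           O        E   (O−E)²/E
left         13       10     0.9000
straight      4       10     3.6000
right        13       10     0.9000
Sum = 5.400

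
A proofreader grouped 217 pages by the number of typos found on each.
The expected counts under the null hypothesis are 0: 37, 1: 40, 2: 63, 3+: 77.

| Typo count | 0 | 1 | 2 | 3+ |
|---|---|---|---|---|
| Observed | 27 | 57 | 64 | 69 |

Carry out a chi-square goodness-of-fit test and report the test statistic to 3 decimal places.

0: (27 − 37)²/37 = 100/37 = 2.7027
1: (57 − 40)²/40 = 289/40 = 7.2250
2: (64 − 63)²/63 = 1/63 = 0.0159
3+: (69 − 77)²/77 = 64/77 = 0.8312
Sum = 10.775

10.775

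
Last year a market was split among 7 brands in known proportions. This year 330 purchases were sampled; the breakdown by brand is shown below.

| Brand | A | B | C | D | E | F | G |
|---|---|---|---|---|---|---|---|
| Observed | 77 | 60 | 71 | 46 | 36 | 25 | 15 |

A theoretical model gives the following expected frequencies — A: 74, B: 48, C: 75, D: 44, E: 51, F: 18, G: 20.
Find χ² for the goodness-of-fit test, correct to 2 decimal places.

A: (77 − 74)²/74 = 9/74 = 0.122
B: (60 − 48)²/48 = 144/48 = 3.000
C: (71 − 75)²/75 = 16/75 = 0.213
D: (46 − 44)²/44 = 4/44 = 0.091
E: (36 − 51)²/51 = 225/51 = 4.412
F: (25 − 18)²/18 = 49/18 = 2.722
G: (15 − 20)²/20 = 25/20 = 1.250
Sum = 11.81

11.81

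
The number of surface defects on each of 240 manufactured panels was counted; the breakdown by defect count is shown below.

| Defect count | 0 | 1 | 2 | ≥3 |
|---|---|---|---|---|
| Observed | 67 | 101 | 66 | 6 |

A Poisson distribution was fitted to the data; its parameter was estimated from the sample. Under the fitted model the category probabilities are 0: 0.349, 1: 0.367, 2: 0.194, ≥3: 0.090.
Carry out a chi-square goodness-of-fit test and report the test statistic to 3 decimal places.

24.632

Expected counts E_i = n·p_i: 240×0.349 = 83.76, 240×0.367 = 88.08, 240×0.194 = 46.56, 240×0.090 = 21.6.
χ² = (67−83.76)²/83.76 + (101−88.08)²/88.08 + (66−46.56)²/46.56 + (6−21.6)²/21.6
   = 3.3536 + 1.8952 + 8.1167 + 11.2667
Sum = 24.632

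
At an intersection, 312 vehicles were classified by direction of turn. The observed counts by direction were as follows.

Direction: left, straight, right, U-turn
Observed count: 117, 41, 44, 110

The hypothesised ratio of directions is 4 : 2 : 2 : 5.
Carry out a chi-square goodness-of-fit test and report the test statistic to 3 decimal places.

6.781

Ratio total = 13. Expected counts: 312×4/13 = 96, 312×2/13 = 48, 312×2/13 = 48, 312×5/13 = 120.
χ² = (117−96)²/96 + (41−48)²/48 + (44−48)²/48 + (110−120)²/120
   = 4.5938 + 1.0208 + 0.3333 + 0.8333
Sum = 6.781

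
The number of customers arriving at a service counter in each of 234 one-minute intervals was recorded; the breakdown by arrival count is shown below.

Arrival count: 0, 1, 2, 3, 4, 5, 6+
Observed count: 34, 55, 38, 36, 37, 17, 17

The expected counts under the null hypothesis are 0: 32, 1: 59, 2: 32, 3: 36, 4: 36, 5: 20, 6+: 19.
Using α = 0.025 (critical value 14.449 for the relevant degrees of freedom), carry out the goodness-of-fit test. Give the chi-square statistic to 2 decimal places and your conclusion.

2.21; do not reject

χ² = (34−32)²/32 + (55−59)²/59 + (38−32)²/32 + (36−36)²/36 + (37−36)²/36 + (17−20)²/20 + (17−19)²/19
   = 0.125 + 0.271 + 1.125 + 0.000 + 0.028 + 0.450 + 0.211
Sum = 2.21
df = 6. Since 2.21 < 14.449, we do not reject H₀.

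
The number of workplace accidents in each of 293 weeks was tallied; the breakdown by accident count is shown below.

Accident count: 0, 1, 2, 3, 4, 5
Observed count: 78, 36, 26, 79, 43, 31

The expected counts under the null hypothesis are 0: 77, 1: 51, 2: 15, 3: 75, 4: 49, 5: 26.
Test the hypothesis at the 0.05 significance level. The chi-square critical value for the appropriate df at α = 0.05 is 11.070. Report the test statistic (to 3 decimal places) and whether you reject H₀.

0: (78 − 77)²/77 = 1/77 = 0.0130
1: (36 − 51)²/51 = 225/51 = 4.4118
2: (26 − 15)²/15 = 121/15 = 8.0667
3: (79 − 75)²/75 = 16/75 = 0.2133
4: (43 − 49)²/49 = 36/49 = 0.7347
5: (31 − 26)²/26 = 25/26 = 0.9615
Sum = 14.401
df = 5. Since 14.401 > 11.070, we reject H₀.

14.401; reject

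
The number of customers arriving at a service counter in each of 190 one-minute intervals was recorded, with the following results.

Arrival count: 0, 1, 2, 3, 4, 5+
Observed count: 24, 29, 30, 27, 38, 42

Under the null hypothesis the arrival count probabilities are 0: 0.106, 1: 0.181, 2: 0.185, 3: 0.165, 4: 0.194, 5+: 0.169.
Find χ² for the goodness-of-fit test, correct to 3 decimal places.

6.024

Expected counts E_i = n·p_i: 190×0.106 = 20.14, 190×0.181 = 34.39, 190×0.185 = 35.15, 190×0.165 = 31.35, 190×0.194 = 36.86, 190×0.169 = 32.11.
χ² = (24−20.14)²/20.14 + (29−34.39)²/34.39 + (30−35.15)²/35.15 + (27−31.35)²/31.35 + (38−36.86)²/36.86 + (42−32.11)²/32.11
   = 0.7398 + 0.8448 + 0.7546 + 0.6036 + 0.0353 + 3.0462
Sum = 6.024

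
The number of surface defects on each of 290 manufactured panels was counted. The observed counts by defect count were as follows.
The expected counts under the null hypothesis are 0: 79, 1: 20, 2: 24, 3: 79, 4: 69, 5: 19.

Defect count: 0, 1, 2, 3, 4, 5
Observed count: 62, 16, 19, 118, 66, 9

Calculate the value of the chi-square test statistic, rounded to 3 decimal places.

30.147

0: (62 − 79)²/79 = 289/79 = 3.6582
1: (16 − 20)²/20 = 16/20 = 0.8000
2: (19 − 24)²/24 = 25/24 = 1.0417
3: (118 − 79)²/79 = 1521/79 = 19.2532
4: (66 − 69)²/69 = 9/69 = 0.1304
5: (9 − 19)²/19 = 100/19 = 5.2632
Sum = 30.147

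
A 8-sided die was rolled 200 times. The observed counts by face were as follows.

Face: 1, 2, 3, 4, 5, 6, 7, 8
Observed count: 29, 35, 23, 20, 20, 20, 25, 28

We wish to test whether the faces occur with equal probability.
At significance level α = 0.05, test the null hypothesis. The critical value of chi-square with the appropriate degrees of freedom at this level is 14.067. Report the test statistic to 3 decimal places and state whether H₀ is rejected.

8.160; do not reject

Expected count for each of the 8 categories: 200/8 = 25.
1: (29 − 25)²/25 = 16/25 = 0.6400
2: (35 − 25)²/25 = 100/25 = 4.0000
3: (23 − 25)²/25 = 4/25 = 0.1600
4: (20 − 25)²/25 = 25/25 = 1.0000
5: (20 − 25)²/25 = 25/25 = 1.0000
6: (20 − 25)²/25 = 25/25 = 1.0000
7: (25 − 25)²/25 = 0/25 = 0.0000
8: (28 − 25)²/25 = 9/25 = 0.3600
Sum = 8.160
df = 7. Since 8.160 < 14.067, we do not reject H₀.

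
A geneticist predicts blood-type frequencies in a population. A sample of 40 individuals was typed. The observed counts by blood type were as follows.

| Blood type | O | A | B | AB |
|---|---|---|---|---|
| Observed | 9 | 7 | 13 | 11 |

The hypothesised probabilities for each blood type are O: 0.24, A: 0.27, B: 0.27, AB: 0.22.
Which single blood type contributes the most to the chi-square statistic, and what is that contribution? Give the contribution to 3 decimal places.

A, 1.337

Expected counts E_i = n·p_i: 40×0.24 = 9.6, 40×0.27 = 10.8, 40×0.27 = 10.8, 40×0.22 = 8.8.
O: (9 − 9.6)²/9.6 = 0.36/9.6 = 0.0375
A: (7 − 10.8)²/10.8 = 14.44/10.8 = 1.3370
B: (13 − 10.8)²/10.8 = 4.84/10.8 = 0.4481
AB: (11 − 8.8)²/8.8 = 4.84/8.8 = 0.5500
The largest term is for A: 1.337.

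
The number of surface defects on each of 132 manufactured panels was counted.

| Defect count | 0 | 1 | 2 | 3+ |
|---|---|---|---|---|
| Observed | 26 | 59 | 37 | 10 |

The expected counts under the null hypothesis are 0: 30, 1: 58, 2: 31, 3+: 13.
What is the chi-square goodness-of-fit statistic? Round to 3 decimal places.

2.404

0: (26 − 30)²/30 = 16/30 = 0.5333
1: (59 − 58)²/58 = 1/58 = 0.0172
2: (37 − 31)²/31 = 36/31 = 1.1613
3+: (10 − 13)²/13 = 9/13 = 0.6923
Sum = 2.404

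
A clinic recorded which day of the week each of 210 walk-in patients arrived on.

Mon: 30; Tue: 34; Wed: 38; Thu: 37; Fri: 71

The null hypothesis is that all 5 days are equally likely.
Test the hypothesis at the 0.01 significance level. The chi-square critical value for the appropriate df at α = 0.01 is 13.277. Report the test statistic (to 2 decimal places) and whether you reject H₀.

Expected count for each of the 5 categories: 210/5 = 42.
cat         O        E   (O−E)²/E
Mon        30       42      3.429
Tue        34       42      1.524
Wed        38       42      0.381
Thu        37       42      0.595
Fri        71       42     20.024
Sum = 25.95
df = 4. Since 25.95 > 13.277, we reject H₀.

25.95; reject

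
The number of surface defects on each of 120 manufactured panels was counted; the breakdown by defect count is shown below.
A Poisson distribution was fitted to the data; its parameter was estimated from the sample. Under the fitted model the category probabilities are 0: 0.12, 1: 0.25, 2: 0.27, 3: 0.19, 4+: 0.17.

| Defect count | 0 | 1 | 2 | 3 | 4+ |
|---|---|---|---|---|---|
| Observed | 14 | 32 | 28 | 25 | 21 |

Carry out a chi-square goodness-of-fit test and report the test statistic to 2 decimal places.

Expected counts E_i = n·p_i: 120×0.12 = 14.4, 120×0.25 = 30, 120×0.27 = 32.4, 120×0.19 = 22.8, 120×0.17 = 20.4.
cat         O        E   (O−E)²/E
0          14     14.4      0.011
1          32       30      0.133
2          28     32.4      0.598
3          25     22.8      0.212
4+         21     20.4      0.018
Sum = 0.97

0.97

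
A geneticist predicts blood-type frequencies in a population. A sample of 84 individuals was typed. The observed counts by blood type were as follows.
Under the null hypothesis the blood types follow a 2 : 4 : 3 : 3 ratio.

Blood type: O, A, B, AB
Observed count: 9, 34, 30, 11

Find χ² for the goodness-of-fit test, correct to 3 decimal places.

Ratio total = 12. Expected counts: 84×2/12 = 14, 84×4/12 = 28, 84×3/12 = 21, 84×3/12 = 21.
χ² = (9−14)²/14 + (34−28)²/28 + (30−21)²/21 + (11−21)²/21
   = 1.7857 + 1.2857 + 3.8571 + 4.7619
Sum = 11.690

11.690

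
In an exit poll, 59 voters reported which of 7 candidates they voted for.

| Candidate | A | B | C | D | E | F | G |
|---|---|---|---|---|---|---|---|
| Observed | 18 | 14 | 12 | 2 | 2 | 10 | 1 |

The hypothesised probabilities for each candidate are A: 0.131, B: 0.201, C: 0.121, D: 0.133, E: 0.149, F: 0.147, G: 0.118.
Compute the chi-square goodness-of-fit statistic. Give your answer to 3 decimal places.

32.257

Expected counts E_i = n·p_i: 59×0.131 = 7.729, 59×0.201 = 11.859, 59×0.121 = 7.139, 59×0.133 = 7.847, 59×0.149 = 8.791, 59×0.147 = 8.673, 59×0.118 = 6.962.
cat         O        E   (O−E)²/E
A          18    7.729    13.6490
B          14   11.859     0.3865
C          12    7.139     3.3099
D           2    7.847     4.3567
E           2    8.791     5.2460
F          10    8.673     0.2030
G           1    6.962     5.1056
Sum = 32.257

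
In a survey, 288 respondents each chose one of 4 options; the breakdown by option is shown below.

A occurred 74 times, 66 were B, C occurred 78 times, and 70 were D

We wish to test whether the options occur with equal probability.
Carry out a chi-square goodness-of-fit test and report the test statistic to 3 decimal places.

1.111

Under H₀ each category has probability 1/4, so each expected count is 288/4 = 72.
A: (74 − 72)²/72 = 4/72 = 0.0556
B: (66 − 72)²/72 = 36/72 = 0.5000
C: (78 − 72)²/72 = 36/72 = 0.5000
D: (70 − 72)²/72 = 4/72 = 0.0556
Sum = 1.111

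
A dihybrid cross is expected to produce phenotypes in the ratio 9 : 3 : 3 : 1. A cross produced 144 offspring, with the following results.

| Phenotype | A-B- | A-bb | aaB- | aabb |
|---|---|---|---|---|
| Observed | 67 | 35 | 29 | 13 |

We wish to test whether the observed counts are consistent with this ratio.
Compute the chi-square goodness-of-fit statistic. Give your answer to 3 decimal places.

Ratio total = 16. Expected counts: 144×9/16 = 81, 144×3/16 = 27, 144×3/16 = 27, 144×1/16 = 9.
cat         O        E   (O−E)²/E
A-B-       67       81     2.4198
A-bb       35       27     2.3704
aaB-       29       27     0.1481
aabb       13        9     1.7778
Sum = 6.716

6.716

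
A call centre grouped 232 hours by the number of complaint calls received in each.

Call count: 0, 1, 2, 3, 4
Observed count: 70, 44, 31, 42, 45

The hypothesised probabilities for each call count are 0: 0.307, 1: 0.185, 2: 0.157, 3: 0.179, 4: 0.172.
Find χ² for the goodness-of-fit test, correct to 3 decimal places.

Expected counts E_i = n·p_i: 232×0.307 = 71.224, 232×0.185 = 42.92, 232×0.157 = 36.424, 232×0.179 = 41.528, 232×0.172 = 39.904.
χ² = (70−71.224)²/71.224 + (44−42.92)²/42.92 + (31−36.424)²/36.424 + (42−41.528)²/41.528 + (45−39.904)²/39.904
   = 0.0210 + 0.0272 + 0.8077 + 0.0054 + 0.6508
Sum = 1.512

1.512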